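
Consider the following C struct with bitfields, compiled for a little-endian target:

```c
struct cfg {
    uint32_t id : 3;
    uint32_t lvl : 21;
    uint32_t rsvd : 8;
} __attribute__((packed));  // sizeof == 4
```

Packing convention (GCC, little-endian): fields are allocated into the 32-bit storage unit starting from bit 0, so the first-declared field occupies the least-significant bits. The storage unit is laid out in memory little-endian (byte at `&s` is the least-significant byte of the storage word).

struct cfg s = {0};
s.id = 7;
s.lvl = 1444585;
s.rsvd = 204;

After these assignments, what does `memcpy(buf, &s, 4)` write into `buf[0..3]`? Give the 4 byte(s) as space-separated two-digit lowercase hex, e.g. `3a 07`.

id (3b) val=7 bits=0x7 at bit 0: 0x00000007
lvl (21b) val=1444585 bits=0x160ae9 at bit 3: 0x00b0574f
rsvd (8b) val=204 bits=0xcc at bit 24: 0xccb0574f
word = 0xccb0574f → little-endian bytes:
  [0]=0x4f  [1]=0x57  [2]=0xb0  [3]=0xcc

4f 57 b0 cc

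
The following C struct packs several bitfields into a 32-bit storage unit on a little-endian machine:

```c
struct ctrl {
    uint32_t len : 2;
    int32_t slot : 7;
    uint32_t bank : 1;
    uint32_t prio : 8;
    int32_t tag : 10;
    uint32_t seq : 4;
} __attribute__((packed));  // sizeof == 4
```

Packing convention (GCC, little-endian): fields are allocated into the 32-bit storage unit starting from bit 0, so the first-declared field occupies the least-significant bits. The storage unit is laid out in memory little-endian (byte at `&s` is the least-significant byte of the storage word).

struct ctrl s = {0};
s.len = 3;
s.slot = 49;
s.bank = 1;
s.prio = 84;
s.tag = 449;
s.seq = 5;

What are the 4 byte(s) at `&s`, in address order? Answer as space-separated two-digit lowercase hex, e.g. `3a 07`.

c7 52 05 57

len:2 = 3 → 0x3 << 0 → word 0x00000003
slot:7 = 49 → 0x31 << 2 → word 0x000000c7
bank:1 = 1 → 0x1 << 9 → word 0x000002c7
prio:8 = 84 → 0x54 << 10 → word 0x000152c7
tag:10 = 449 → 0x1c1 << 18 → word 0x070552c7
seq:4 = 5 → 0x5 << 28 → word 0x570552c7
word = 0x570552c7 → little-endian bytes:
  [0]=0xc7  [1]=0x52  [2]=0x05  [3]=0x57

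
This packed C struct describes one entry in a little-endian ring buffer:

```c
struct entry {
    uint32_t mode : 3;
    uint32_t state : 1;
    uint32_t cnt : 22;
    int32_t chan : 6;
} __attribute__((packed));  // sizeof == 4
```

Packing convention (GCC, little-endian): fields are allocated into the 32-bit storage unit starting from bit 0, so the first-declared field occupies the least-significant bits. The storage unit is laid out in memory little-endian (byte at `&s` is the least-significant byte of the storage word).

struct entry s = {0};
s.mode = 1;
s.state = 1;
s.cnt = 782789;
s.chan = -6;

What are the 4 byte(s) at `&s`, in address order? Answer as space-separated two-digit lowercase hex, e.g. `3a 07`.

mode:3 = 1 → 0x1 << 0 → word 0x00000001
state:1 = 1 → 0x1 << 3 → word 0x00000009
cnt:22 = 782789 → 0xbf1c5 << 4 → word 0x00bf1c59
chan:6 = -6 → 0x3a << 26 → word 0xe8bf1c59
word = 0xe8bf1c59 → little-endian bytes:
  [0]=0x59  [1]=0x1c  [2]=0xbf  [3]=0xe8

59 1c bf e8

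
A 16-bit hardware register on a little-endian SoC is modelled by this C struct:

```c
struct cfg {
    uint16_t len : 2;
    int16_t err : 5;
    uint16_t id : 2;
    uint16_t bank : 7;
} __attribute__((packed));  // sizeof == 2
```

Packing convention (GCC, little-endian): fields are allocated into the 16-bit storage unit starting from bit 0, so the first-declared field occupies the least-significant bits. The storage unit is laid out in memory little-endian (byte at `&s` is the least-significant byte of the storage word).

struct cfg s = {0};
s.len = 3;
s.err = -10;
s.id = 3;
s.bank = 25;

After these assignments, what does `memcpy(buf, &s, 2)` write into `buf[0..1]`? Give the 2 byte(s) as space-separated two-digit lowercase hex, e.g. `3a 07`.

[0+:2] len=3 & 0x3 = 0x3; word=0x0003
[2+:5] err=-10 & 0x1f = 0x16; word=0x005b
[7+:2] id=3 & 0x3 = 0x3; word=0x01db
[9+:7] bank=25 & 0x7f = 0x19; word=0x33db
word = 0x33db → little-endian bytes:
  [0]=0xdb  [1]=0x33

db 33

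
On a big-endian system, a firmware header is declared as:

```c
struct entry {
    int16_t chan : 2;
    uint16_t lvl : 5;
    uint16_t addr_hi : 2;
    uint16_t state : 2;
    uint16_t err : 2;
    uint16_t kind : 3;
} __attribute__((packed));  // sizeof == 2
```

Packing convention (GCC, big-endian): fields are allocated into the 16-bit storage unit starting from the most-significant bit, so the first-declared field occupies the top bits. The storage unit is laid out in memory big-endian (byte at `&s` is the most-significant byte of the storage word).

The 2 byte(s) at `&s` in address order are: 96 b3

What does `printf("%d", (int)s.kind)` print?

[0]=0x96 [1]=0xb3 (big-endian) → word 0x96b3
chan:2 @ bit 14 → (0x96b3>>14)&0x3 = 0x2
lvl:5 @ bit 9 → (0x96b3>>9)&0x1f = 0xb
addr_hi:2 @ bit 7 → (0x96b3>>7)&0x3 = 0x1
state:2 @ bit 5 → (0x96b3>>5)&0x3 = 0x1
err:2 @ bit 3 → (0x96b3>>3)&0x3 = 0x2
kind:3 @ bit 0 → (0x96b3>>0)&0x7 = 0x3  ←

3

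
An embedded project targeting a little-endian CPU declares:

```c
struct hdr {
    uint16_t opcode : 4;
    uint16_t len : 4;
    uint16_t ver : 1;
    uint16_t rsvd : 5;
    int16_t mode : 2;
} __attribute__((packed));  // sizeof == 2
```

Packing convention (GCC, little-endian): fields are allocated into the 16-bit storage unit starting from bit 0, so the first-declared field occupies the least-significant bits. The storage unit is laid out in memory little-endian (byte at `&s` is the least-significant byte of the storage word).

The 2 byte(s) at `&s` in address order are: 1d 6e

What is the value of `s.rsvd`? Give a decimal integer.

[0]=0x1d [1]=0x6e (little-endian) → word 0x6e1d
opcode [0+:4] = (word>>0) & 0xf = 13
len [4+:4] = (word>>4) & 0xf = 1
ver [8+:1] = (word>>8) & 0x1 = 0
rsvd [9+:5] = (word>>9) & 0x1f = 23  ←
mode [14+:2] = (word>>14) & 0x3 = 1

23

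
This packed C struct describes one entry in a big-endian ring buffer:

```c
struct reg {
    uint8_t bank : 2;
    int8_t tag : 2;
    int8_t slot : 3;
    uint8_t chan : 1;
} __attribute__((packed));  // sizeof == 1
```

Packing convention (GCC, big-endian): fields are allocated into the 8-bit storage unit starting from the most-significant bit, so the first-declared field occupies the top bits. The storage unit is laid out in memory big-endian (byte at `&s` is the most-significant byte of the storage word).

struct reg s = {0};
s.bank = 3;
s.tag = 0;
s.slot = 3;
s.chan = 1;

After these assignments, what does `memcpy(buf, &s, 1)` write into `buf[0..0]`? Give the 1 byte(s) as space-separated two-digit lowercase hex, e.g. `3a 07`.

bank (2b) val=3 bits=0x3 at bit 6: 0xc0
tag (2b) val=0 bits=0x0 at bit 4: 0xc0
slot (3b) val=3 bits=0x3 at bit 1: 0xc6
chan (1b) val=1 bits=0x1 at bit 0: 0xc7
word = 0xc7 → big-endian bytes:
  [0]=0xc7

c7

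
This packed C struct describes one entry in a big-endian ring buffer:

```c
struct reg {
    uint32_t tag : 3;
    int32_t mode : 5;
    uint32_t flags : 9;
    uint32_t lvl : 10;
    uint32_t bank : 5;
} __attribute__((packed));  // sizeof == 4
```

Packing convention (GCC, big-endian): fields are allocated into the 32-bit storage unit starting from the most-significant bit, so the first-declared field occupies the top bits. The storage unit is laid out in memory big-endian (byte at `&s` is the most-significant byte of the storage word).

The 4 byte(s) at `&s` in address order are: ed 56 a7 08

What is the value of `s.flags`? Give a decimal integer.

[0]=0xed [1]=0x56 [2]=0xa7 [3]=0x08 (big-endian) → word 0xed56a708
tag:3 @ bit 29 → (0xed56a708>>29)&0x7 = 0x7
mode:5 @ bit 24 → (0xed56a708>>24)&0x1f = 0xd
flags:9 @ bit 15 → (0xed56a708>>15)&0x1ff = 0xad  ←
lvl:10 @ bit 5 → (0xed56a708>>5)&0x3ff = 0x138
bank:5 @ bit 0 → (0xed56a708>>0)&0x1f = 0x8

173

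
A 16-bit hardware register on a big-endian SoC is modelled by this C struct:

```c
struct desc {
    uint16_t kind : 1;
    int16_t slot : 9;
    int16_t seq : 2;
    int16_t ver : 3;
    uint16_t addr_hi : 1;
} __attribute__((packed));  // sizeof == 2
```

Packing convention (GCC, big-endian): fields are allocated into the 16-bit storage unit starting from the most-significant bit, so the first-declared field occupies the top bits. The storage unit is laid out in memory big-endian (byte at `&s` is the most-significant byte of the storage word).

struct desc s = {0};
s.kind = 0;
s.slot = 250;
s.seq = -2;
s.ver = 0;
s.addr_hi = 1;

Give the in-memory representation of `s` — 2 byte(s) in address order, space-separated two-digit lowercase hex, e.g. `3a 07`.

[15+:1] kind=0 & 0x1 = 0x0; word=0x0000
[6+:9] slot=250 & 0x1ff = 0xfa; word=0x3e80
[4+:2] seq=-2 & 0x3 = 0x2; word=0x3ea0
[1+:3] ver=0 & 0x7 = 0x0; word=0x3ea0
[0+:1] addr_hi=1 & 0x1 = 0x1; word=0x3ea1
word = 0x3ea1 → big-endian bytes:
  [0]=0x3e  [1]=0xa1

3e a1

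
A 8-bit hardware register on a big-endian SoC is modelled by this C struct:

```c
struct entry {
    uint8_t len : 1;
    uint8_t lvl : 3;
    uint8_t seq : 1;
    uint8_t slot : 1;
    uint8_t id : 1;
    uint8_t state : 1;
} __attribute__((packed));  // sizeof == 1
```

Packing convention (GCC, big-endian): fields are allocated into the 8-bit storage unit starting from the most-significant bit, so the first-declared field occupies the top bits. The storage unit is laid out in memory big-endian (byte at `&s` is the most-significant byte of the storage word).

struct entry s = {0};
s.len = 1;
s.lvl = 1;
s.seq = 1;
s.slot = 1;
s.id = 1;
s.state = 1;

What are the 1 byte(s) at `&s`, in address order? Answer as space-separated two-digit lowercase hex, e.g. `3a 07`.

9f

[7+:1] len=1 & 0x1 = 0x1; word=0x80
[4+:3] lvl=1 & 0x7 = 0x1; word=0x90
[3+:1] seq=1 & 0x1 = 0x1; word=0x98
[2+:1] slot=1 & 0x1 = 0x1; word=0x9c
[1+:1] id=1 & 0x1 = 0x1; word=0x9e
[0+:1] state=1 & 0x1 = 0x1; word=0x9f
word = 0x9f → big-endian bytes:
  [0]=0x9f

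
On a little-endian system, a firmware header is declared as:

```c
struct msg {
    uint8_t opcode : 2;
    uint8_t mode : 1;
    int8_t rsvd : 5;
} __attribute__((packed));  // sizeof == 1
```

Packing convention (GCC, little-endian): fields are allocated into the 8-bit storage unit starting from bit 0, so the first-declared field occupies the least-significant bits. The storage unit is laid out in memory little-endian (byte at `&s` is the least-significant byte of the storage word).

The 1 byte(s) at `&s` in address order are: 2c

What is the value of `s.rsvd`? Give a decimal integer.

[0]=0x2c (little-endian) → word 0x2c
opcode:2 @ bit 0 → (0x2c>>0)&0x3 = 0x0
mode:1 @ bit 2 → (0x2c>>2)&0x1 = 0x1
rsvd:5 @ bit 3 → (0x2c>>3)&0x1f = 0x5  ←
rsvd signed 5b, MSB=0: value = 5

5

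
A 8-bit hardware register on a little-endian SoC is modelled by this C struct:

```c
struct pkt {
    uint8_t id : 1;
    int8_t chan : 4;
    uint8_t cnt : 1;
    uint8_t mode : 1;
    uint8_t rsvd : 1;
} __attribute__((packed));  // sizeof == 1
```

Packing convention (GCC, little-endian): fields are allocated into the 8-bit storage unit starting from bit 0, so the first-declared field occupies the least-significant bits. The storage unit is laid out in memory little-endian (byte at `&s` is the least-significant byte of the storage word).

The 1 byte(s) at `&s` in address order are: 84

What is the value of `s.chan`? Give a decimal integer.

2

[0]=0x84 (little-endian) → word 0x84
id:1 @ bit 0 → (0x84>>0)&0x1 = 0x0
chan:4 @ bit 1 → (0x84>>1)&0xf = 0x2  ←
cnt:1 @ bit 5 → (0x84>>5)&0x1 = 0x0
mode:1 @ bit 6 → (0x84>>6)&0x1 = 0x0
rsvd:1 @ bit 7 → (0x84>>7)&0x1 = 0x1
chan signed 4b, MSB=0: value = 2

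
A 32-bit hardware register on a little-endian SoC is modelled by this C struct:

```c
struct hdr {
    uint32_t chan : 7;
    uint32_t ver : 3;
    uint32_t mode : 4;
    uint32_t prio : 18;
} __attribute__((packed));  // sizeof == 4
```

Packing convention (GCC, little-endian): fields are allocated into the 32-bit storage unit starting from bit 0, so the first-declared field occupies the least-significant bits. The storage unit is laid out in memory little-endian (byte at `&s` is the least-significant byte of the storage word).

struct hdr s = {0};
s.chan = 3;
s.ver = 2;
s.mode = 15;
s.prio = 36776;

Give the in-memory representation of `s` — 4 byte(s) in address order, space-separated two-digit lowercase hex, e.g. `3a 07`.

03 3d ea 23

chan (7b) val=3 bits=0x3 at bit 0: 0x00000003
ver (3b) val=2 bits=0x2 at bit 7: 0x00000103
mode (4b) val=15 bits=0xf at bit 10: 0x00003d03
prio (18b) val=36776 bits=0x8fa8 at bit 14: 0x23ea3d03
word = 0x23ea3d03 → little-endian bytes:
  [0]=0x03  [1]=0x3d  [2]=0xea  [3]=0x23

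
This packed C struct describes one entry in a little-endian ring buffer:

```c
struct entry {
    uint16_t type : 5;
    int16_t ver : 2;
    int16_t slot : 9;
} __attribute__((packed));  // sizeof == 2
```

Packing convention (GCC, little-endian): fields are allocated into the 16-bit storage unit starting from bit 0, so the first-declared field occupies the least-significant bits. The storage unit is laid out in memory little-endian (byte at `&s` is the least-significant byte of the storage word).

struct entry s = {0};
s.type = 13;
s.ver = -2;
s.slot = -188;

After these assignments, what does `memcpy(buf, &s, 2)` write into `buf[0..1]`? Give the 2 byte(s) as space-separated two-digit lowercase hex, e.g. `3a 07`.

type:5 = 13 → 0xd << 0 → word 0x000d
ver:2 = -2 → 0x2 << 5 → word 0x004d
slot:9 = -188 → 0x144 << 7 → word 0xa24d
word = 0xa24d → little-endian bytes:
  [0]=0x4d  [1]=0xa2

4d a2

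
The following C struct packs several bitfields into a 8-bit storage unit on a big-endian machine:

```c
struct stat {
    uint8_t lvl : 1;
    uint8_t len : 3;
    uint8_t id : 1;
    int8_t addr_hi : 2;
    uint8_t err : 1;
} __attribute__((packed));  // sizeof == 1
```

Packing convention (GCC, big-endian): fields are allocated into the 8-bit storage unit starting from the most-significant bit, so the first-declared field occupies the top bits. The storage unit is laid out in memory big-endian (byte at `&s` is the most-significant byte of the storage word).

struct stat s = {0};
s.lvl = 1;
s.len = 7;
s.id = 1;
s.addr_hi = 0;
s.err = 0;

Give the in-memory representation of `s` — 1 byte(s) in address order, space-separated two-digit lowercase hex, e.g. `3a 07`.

[7+:1] lvl=1 & 0x1 = 0x1; word=0x80
[4+:3] len=7 & 0x7 = 0x7; word=0xf0
[3+:1] id=1 & 0x1 = 0x1; word=0xf8
[1+:2] addr_hi=0 & 0x3 = 0x0; word=0xf8
[0+:1] err=0 & 0x1 = 0x0; word=0xf8
word = 0xf8 → big-endian bytes:
  [0]=0xf8

f8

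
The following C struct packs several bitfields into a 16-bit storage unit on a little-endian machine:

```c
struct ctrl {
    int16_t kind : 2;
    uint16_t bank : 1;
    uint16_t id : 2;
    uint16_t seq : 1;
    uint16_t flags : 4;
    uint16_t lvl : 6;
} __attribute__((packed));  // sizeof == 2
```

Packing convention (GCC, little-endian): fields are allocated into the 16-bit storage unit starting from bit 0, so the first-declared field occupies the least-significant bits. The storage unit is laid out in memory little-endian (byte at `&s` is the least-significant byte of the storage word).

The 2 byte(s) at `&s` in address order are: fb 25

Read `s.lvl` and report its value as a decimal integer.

9

[0]=0xfb [1]=0x25 (little-endian) → word 0x25fb
kind [0+:2] = (word>>0) & 0x3 = 3
bank [2+:1] = (word>>2) & 0x1 = 0
id [3+:2] = (word>>3) & 0x3 = 3
seq [5+:1] = (word>>5) & 0x1 = 1
flags [6+:4] = (word>>6) & 0xf = 7
lvl [10+:6] = (word>>10) & 0x3f = 9  ←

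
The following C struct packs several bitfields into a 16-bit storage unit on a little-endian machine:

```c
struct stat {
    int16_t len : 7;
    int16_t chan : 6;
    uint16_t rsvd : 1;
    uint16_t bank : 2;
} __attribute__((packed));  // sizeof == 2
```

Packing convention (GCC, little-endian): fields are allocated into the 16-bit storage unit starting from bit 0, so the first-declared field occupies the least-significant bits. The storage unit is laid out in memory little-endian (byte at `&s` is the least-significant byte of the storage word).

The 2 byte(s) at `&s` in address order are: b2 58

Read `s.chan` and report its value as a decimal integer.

[0]=0xb2 [1]=0x58 (little-endian) → word 0x58b2
len:7 @ bit 0 → (0x58b2>>0)&0x7f = 0x32
chan:6 @ bit 7 → (0x58b2>>7)&0x3f = 0x31  ←
rsvd:1 @ bit 13 → (0x58b2>>13)&0x1 = 0x0
bank:2 @ bit 14 → (0x58b2>>14)&0x3 = 0x1
chan signed 6b, MSB=1: 49 - 64 = -15

-15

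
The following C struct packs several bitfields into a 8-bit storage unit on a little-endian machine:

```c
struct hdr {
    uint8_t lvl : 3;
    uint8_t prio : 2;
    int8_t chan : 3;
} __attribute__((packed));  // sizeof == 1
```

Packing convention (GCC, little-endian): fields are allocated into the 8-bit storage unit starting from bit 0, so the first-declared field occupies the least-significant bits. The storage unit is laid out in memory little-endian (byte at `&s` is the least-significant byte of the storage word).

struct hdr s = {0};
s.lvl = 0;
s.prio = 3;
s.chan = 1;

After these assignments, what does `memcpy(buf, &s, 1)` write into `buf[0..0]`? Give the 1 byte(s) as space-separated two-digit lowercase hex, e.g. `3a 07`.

lvl (3b) val=0 bits=0x0 at bit 0: 0x00
prio (2b) val=3 bits=0x3 at bit 3: 0x18
chan (3b) val=1 bits=0x1 at bit 5: 0x38
word = 0x38 → little-endian bytes:
  [0]=0x38

38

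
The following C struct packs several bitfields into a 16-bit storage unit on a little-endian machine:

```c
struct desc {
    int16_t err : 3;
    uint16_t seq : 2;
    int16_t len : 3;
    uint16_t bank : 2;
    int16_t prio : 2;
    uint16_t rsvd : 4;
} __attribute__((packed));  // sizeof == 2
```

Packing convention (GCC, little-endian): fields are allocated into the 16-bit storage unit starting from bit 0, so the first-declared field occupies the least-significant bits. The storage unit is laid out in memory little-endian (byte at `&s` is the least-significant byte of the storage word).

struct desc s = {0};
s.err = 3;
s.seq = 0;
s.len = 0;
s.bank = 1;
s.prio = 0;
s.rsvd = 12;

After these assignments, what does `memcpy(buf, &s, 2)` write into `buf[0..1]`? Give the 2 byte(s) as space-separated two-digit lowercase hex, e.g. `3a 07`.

err:3 = 3 → 0x3 << 0 → word 0x0003
seq:2 = 0 → 0x0 << 3 → word 0x0003
len:3 = 0 → 0x0 << 5 → word 0x0003
bank:2 = 1 → 0x1 << 8 → word 0x0103
prio:2 = 0 → 0x0 << 10 → word 0x0103
rsvd:4 = 12 → 0xc << 12 → word 0xc103
word = 0xc103 → little-endian bytes:
  [0]=0x03  [1]=0xc1

03 c1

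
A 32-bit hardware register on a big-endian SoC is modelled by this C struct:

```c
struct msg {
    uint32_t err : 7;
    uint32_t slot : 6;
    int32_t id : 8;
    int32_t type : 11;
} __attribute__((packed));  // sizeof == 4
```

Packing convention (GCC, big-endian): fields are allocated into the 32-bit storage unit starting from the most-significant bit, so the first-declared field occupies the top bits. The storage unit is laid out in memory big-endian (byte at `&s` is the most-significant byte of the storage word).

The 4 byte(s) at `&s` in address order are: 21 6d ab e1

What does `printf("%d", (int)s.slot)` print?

[0]=0x21 [1]=0x6d [2]=0xab [3]=0xe1 (big-endian) → word 0x216dabe1
err [25+:7] = (word>>25) & 0x7f = 16
slot [19+:6] = (word>>19) & 0x3f = 45  ←
id [11+:8] = (word>>11) & 0xff = 181
type [0+:11] = (word>>0) & 0x7ff = 993

45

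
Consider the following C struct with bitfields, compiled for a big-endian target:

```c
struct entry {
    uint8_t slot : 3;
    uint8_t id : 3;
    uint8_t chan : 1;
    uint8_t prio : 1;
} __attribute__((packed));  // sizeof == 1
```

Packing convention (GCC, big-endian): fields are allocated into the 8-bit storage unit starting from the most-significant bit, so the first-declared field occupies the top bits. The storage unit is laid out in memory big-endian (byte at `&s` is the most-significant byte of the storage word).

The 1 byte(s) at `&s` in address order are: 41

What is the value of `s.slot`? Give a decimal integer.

[0]=0x41 (big-endian) → word 0x41
slot [5+:3] = (word>>5) & 0x7 = 2  ←
id [2+:3] = (word>>2) & 0x7 = 0
chan [1+:1] = (word>>1) & 0x1 = 0
prio [0+:1] = (word>>0) & 0x1 = 1

2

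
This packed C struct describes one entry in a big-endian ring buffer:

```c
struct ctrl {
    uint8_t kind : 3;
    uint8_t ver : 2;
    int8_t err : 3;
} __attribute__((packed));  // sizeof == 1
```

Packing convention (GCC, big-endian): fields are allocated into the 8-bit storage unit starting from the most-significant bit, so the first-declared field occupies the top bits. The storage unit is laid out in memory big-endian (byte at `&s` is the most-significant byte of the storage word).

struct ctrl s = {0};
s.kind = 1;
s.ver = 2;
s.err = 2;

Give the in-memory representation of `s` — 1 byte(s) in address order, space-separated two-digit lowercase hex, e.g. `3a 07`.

32

kind:3 = 1 → 0x1 << 5 → word 0x20
ver:2 = 2 → 0x2 << 3 → word 0x30
err:3 = 2 → 0x2 << 0 → word 0x32
word = 0x32 → big-endian bytes:
  [0]=0x32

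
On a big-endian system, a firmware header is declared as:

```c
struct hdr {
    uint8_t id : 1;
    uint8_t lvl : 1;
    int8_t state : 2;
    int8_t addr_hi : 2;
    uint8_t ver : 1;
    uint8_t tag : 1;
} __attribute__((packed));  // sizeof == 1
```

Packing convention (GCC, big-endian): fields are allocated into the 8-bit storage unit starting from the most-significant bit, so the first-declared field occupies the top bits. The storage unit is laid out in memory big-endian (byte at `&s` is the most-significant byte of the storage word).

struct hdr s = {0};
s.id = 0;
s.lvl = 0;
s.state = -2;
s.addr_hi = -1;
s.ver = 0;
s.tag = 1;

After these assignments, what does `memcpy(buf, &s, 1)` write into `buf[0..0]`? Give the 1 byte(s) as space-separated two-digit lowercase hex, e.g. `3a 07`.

[7+:1] id=0 & 0x1 = 0x0; word=0x00
[6+:1] lvl=0 & 0x1 = 0x0; word=0x00
[4+:2] state=-2 & 0x3 = 0x2; word=0x20
[2+:2] addr_hi=-1 & 0x3 = 0x3; word=0x2c
[1+:1] ver=0 & 0x1 = 0x0; word=0x2c
[0+:1] tag=1 & 0x1 = 0x1; word=0x2d
word = 0x2d → big-endian bytes:
  [0]=0x2d

2d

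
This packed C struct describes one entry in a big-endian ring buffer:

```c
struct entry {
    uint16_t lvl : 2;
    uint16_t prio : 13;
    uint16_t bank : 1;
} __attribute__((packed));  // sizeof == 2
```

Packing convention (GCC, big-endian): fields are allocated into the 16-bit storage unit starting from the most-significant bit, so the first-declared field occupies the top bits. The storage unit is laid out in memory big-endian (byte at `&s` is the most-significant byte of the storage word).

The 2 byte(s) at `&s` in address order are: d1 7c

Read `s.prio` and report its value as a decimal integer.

[0]=0xd1 [1]=0x7c (big-endian) → word 0xd17c
lvl [14+:2] = (word>>14) & 0x3 = 3
prio [1+:13] = (word>>1) & 0x1fff = 2238  ←
bank [0+:1] = (word>>0) & 0x1 = 0

2238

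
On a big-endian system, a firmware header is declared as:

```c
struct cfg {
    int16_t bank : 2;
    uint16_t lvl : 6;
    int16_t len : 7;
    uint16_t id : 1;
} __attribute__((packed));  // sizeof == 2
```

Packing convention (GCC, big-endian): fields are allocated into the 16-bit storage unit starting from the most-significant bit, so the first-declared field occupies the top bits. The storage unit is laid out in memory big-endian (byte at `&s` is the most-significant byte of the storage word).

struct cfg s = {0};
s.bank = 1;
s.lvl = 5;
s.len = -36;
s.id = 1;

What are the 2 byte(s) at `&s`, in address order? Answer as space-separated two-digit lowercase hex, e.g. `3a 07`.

45 b9

bank (2b) val=1 bits=0x1 at bit 14: 0x4000
lvl (6b) val=5 bits=0x5 at bit 8: 0x4500
len (7b) val=-36 bits=0x5c at bit 1: 0x45b8
id (1b) val=1 bits=0x1 at bit 0: 0x45b9
word = 0x45b9 → big-endian bytes:
  [0]=0x45  [1]=0xb9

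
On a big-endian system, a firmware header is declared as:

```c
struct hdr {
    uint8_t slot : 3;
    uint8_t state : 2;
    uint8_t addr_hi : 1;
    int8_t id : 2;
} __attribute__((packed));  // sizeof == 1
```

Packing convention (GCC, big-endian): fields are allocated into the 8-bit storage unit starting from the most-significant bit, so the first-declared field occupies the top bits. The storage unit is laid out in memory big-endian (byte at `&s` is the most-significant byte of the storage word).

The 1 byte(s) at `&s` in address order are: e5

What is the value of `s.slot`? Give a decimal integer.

7

[0]=0xe5 (big-endian) → word 0xe5
slot [5+:3] = (word>>5) & 0x7 = 7  ←
state [3+:2] = (word>>3) & 0x3 = 0
addr_hi [2+:1] = (word>>2) & 0x1 = 1
id [0+:2] = (word>>0) & 0x3 = 1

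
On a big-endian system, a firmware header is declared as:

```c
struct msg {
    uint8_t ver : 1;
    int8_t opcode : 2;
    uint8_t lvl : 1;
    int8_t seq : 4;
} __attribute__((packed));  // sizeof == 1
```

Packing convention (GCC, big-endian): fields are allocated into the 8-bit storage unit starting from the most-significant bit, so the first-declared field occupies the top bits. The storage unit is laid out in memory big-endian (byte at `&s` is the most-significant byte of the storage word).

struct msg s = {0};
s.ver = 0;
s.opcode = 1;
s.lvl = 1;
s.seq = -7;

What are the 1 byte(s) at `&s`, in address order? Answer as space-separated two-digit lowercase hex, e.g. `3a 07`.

[7+:1] ver=0 & 0x1 = 0x0; word=0x00
[5+:2] opcode=1 & 0x3 = 0x1; word=0x20
[4+:1] lvl=1 & 0x1 = 0x1; word=0x30
[0+:4] seq=-7 & 0xf = 0x9; word=0x39
word = 0x39 → big-endian bytes:
  [0]=0x39

39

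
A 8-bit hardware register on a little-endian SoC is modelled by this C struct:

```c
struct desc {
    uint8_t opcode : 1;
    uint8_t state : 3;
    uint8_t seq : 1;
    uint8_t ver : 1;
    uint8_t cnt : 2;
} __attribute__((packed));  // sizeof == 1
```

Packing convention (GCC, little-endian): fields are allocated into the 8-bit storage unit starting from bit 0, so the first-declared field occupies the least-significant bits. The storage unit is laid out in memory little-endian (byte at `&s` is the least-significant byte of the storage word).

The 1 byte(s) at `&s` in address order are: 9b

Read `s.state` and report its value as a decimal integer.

5

[0]=0x9b (little-endian) → word 0x9b
opcode:1 @ bit 0 → (0x9b>>0)&0x1 = 0x1
state:3 @ bit 1 → (0x9b>>1)&0x7 = 0x5  ←
seq:1 @ bit 4 → (0x9b>>4)&0x1 = 0x1
ver:1 @ bit 5 → (0x9b>>5)&0x1 = 0x0
cnt:2 @ bit 6 → (0x9b>>6)&0x3 = 0x2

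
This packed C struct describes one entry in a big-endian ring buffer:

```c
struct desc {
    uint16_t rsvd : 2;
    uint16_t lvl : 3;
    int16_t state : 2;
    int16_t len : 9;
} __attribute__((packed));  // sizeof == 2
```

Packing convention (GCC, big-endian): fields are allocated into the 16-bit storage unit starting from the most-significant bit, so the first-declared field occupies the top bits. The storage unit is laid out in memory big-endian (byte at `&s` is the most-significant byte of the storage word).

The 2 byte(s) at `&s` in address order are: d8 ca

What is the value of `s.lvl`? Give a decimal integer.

3

[0]=0xd8 [1]=0xca (big-endian) → word 0xd8ca
rsvd [14+:2] = (word>>14) & 0x3 = 3
lvl [11+:3] = (word>>11) & 0x7 = 3  ←
state [9+:2] = (word>>9) & 0x3 = 0
len [0+:9] = (word>>0) & 0x1ff = 202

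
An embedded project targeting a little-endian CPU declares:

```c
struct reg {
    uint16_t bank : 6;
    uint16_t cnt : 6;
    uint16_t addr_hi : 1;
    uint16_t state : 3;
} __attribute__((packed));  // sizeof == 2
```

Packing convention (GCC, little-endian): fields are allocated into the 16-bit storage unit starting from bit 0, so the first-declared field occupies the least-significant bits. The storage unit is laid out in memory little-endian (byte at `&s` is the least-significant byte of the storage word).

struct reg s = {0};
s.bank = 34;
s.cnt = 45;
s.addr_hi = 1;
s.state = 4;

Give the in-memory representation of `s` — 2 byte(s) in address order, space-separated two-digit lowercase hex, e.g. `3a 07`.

62 9b

bank:6 = 34 → 0x22 << 0 → word 0x0022
cnt:6 = 45 → 0x2d << 6 → word 0x0b62
addr_hi:1 = 1 → 0x1 << 12 → word 0x1b62
state:3 = 4 → 0x4 << 13 → word 0x9b62
word = 0x9b62 → little-endian bytes:
  [0]=0x62  [1]=0x9b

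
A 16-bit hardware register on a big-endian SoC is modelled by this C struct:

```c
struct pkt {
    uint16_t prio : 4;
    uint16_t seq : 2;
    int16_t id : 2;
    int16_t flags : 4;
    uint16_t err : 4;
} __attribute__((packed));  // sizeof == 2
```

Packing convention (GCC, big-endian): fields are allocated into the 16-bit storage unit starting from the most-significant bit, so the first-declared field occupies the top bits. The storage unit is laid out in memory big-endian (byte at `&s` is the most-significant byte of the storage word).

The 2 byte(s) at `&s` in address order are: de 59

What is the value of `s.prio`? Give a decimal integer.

13

[0]=0xde [1]=0x59 (big-endian) → word 0xde59
prio:4 @ bit 12 → (0xde59>>12)&0xf = 0xd  ←
seq:2 @ bit 10 → (0xde59>>10)&0x3 = 0x3
id:2 @ bit 8 → (0xde59>>8)&0x3 = 0x2
flags:4 @ bit 4 → (0xde59>>4)&0xf = 0x5
err:4 @ bit 0 → (0xde59>>0)&0xf = 0x9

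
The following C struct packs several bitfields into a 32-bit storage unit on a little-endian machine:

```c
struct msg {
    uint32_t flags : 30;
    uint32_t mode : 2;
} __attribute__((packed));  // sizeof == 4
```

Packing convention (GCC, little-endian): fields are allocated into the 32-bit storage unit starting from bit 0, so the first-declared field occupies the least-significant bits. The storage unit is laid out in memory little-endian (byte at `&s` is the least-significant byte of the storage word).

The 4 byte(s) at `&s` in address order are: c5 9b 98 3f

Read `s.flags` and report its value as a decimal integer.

1066965957

[0]=0xc5 [1]=0x9b [2]=0x98 [3]=0x3f (little-endian) → word 0x3f989bc5
flags:30 @ bit 0 → (0x3f989bc5>>0)&0x3fffffff = 0x3f989bc5  ←
mode:2 @ bit 30 → (0x3f989bc5>>30)&0x3 = 0x0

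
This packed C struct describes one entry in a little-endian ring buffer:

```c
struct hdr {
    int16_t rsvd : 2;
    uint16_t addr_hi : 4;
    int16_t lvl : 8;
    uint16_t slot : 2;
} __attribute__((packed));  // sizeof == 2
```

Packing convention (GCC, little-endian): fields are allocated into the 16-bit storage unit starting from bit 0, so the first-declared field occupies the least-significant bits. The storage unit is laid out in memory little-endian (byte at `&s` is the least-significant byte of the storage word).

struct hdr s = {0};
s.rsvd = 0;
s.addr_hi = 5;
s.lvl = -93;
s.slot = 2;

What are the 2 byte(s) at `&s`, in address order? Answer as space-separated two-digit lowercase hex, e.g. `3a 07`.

[0+:2] rsvd=0 & 0x3 = 0x0; word=0x0000
[2+:4] addr_hi=5 & 0xf = 0x5; word=0x0014
[6+:8] lvl=-93 & 0xff = 0xa3; word=0x28d4
[14+:2] slot=2 & 0x3 = 0x2; word=0xa8d4
word = 0xa8d4 → little-endian bytes:
  [0]=0xd4  [1]=0xa8

d4 a8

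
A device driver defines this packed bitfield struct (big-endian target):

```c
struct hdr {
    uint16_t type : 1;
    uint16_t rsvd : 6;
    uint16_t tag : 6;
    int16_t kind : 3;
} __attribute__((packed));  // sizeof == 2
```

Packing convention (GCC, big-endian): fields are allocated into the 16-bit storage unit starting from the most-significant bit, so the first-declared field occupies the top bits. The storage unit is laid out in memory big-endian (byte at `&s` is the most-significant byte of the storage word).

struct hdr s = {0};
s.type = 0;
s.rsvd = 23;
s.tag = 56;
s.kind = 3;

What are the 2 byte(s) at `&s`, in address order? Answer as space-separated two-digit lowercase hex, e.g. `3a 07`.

type:1 = 0 → 0x0 << 15 → word 0x0000
rsvd:6 = 23 → 0x17 << 9 → word 0x2e00
tag:6 = 56 → 0x38 << 3 → word 0x2fc0
kind:3 = 3 → 0x3 << 0 → word 0x2fc3
word = 0x2fc3 → big-endian bytes:
  [0]=0x2f  [1]=0xc3

2f c3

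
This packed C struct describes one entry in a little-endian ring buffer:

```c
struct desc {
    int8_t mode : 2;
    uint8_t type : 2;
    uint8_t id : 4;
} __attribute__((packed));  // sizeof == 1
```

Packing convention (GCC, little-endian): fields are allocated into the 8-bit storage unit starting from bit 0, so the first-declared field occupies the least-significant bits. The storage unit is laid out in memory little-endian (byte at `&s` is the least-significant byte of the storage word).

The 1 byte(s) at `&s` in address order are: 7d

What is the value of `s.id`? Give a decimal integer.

[0]=0x7d (little-endian) → word 0x7d
mode:2 @ bit 0 → (0x7d>>0)&0x3 = 0x1
type:2 @ bit 2 → (0x7d>>2)&0x3 = 0x3
id:4 @ bit 4 → (0x7d>>4)&0xf = 0x7  ←

7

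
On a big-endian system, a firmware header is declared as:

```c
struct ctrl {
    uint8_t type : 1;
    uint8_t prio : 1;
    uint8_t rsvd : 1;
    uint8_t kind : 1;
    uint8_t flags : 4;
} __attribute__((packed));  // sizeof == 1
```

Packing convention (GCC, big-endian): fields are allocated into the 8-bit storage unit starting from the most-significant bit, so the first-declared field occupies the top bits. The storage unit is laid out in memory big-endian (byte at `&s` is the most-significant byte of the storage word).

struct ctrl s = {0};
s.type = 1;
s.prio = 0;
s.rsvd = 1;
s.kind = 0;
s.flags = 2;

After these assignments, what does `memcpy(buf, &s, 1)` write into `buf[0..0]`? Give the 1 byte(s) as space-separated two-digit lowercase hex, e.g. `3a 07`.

a2

type:1 = 1 → 0x1 << 7 → word 0x80
prio:1 = 0 → 0x0 << 6 → word 0x80
rsvd:1 = 1 → 0x1 << 5 → word 0xa0
kind:1 = 0 → 0x0 << 4 → word 0xa0
flags:4 = 2 → 0x2 << 0 → word 0xa2
word = 0xa2 → big-endian bytes:
  [0]=0xa2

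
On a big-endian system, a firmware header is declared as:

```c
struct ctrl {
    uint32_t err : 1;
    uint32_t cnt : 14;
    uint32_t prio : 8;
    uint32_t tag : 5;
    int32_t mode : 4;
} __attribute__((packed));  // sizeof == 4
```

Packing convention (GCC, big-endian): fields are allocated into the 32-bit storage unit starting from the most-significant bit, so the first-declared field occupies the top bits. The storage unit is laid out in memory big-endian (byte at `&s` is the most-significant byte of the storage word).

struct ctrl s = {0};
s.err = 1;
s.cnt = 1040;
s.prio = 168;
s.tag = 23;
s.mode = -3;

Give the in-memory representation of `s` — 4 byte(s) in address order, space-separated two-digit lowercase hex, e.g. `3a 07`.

88 21 51 7d

err (1b) val=1 bits=0x1 at bit 31: 0x80000000
cnt (14b) val=1040 bits=0x410 at bit 17: 0x88200000
prio (8b) val=168 bits=0xa8 at bit 9: 0x88215000
tag (5b) val=23 bits=0x17 at bit 4: 0x88215170
mode (4b) val=-3 bits=0xd at bit 0: 0x8821517d
word = 0x8821517d → big-endian bytes:
  [0]=0x88  [1]=0x21  [2]=0x51  [3]=0x7d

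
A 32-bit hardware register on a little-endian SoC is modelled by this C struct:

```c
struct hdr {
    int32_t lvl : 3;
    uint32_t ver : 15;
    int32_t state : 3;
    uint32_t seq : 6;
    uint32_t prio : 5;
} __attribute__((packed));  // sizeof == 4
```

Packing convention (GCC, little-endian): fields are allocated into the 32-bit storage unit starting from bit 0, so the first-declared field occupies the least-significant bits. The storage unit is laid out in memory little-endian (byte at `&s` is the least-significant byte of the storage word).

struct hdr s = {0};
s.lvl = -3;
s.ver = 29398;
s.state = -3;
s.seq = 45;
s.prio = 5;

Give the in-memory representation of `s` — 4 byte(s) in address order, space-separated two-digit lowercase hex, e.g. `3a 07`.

b5 96 b7 2d

lvl:3 = -3 → 0x5 << 0 → word 0x00000005
ver:15 = 29398 → 0x72d6 << 3 → word 0x000396b5
state:3 = -3 → 0x5 << 18 → word 0x001796b5
seq:6 = 45 → 0x2d << 21 → word 0x05b796b5
prio:5 = 5 → 0x5 << 27 → word 0x2db796b5
word = 0x2db796b5 → little-endian bytes:
  [0]=0xb5  [1]=0x96  [2]=0xb7  [3]=0x2d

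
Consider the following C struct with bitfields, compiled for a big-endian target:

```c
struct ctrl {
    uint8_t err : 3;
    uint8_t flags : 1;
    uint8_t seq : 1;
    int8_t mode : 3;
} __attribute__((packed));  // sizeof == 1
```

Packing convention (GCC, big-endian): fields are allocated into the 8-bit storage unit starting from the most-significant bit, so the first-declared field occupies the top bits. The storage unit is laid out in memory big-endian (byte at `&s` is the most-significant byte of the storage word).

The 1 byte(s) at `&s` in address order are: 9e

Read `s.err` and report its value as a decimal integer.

[0]=0x9e (big-endian) → word 0x9e
err [5+:3] = (word>>5) & 0x7 = 4  ←
flags [4+:1] = (word>>4) & 0x1 = 1
seq [3+:1] = (word>>3) & 0x1 = 1
mode [0+:3] = (word>>0) & 0x7 = 6

4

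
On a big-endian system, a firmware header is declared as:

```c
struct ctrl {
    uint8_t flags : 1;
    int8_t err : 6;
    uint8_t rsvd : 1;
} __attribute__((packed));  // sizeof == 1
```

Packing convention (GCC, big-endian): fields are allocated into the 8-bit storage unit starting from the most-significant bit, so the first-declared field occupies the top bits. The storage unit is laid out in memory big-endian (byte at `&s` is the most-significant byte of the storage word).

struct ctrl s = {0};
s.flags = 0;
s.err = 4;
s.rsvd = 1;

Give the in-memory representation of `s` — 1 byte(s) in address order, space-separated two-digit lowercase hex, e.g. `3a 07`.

09

flags (1b) val=0 bits=0x0 at bit 7: 0x00
err (6b) val=4 bits=0x4 at bit 1: 0x08
rsvd (1b) val=1 bits=0x1 at bit 0: 0x09
word = 0x09 → big-endian bytes:
  [0]=0x09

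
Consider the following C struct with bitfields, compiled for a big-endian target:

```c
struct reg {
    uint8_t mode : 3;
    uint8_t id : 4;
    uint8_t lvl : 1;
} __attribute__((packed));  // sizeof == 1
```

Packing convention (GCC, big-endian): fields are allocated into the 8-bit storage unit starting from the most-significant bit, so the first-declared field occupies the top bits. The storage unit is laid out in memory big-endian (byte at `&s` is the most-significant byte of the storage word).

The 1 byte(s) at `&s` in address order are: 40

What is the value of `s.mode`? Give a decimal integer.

2

[0]=0x40 (big-endian) → word 0x40
mode:3 @ bit 5 → (0x40>>5)&0x7 = 0x2  ←
id:4 @ bit 1 → (0x40>>1)&0xf = 0x0
lvl:1 @ bit 0 → (0x40>>0)&0x1 = 0x0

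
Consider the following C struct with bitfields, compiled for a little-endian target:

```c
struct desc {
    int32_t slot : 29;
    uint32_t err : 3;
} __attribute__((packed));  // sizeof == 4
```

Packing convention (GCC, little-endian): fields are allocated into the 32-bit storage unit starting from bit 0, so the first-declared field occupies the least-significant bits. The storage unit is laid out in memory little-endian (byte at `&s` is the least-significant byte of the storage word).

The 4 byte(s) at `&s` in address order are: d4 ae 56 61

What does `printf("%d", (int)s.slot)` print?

[0]=0xd4 [1]=0xae [2]=0x56 [3]=0x61 (little-endian) → word 0x6156aed4
slot [0+:29] = (word>>0) & 0x1fffffff = 22458068  ←
err [29+:3] = (word>>29) & 0x7 = 3
slot signed 29b, MSB=0: value = 22458068

22458068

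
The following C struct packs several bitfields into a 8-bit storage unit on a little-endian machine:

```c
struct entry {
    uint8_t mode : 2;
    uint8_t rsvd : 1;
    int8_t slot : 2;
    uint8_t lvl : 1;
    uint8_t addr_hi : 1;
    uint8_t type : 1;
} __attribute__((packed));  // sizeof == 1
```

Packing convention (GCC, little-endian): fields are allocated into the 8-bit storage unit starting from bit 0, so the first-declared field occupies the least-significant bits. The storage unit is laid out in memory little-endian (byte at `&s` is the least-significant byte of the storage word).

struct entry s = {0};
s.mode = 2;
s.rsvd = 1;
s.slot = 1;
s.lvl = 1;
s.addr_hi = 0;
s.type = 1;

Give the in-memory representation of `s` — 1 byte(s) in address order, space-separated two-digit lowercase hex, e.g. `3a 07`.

ae

mode (2b) val=2 bits=0x2 at bit 0: 0x02
rsvd (1b) val=1 bits=0x1 at bit 2: 0x06
slot (2b) val=1 bits=0x1 at bit 3: 0x0e
lvl (1b) val=1 bits=0x1 at bit 5: 0x2e
addr_hi (1b) val=0 bits=0x0 at bit 6: 0x2e
type (1b) val=1 bits=0x1 at bit 7: 0xae
word = 0xae → little-endian bytes:
  [0]=0xae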